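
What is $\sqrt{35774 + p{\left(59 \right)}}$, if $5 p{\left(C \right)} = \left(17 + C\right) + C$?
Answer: $\sqrt{35801} \approx 189.21$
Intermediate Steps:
$p{\left(C \right)} = \frac{17}{5} + \frac{2 C}{5}$ ($p{\left(C \right)} = \frac{\left(17 + C\right) + C}{5} = \frac{17 + 2 C}{5} = \frac{17}{5} + \frac{2 C}{5}$)
$\sqrt{35774 + p{\left(59 \right)}} = \sqrt{35774 + \left(\frac{17}{5} + \frac{2}{5} \cdot 59\right)} = \sqrt{35774 + \left(\frac{17}{5} + \frac{118}{5}\right)} = \sqrt{35774 + 27} = \sqrt{35801}$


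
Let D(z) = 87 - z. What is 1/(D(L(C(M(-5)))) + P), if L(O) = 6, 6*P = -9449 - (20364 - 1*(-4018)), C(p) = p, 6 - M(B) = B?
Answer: -2/11115 ≈ -0.00017994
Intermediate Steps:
M(B) = 6 - B
P = -11277/2 (P = (-9449 - (20364 - 1*(-4018)))/6 = (-9449 - (20364 + 4018))/6 = (-9449 - 1*24382)/6 = (-9449 - 24382)/6 = (⅙)*(-33831) = -11277/2 ≈ -5638.5)
1/(D(L(C(M(-5)))) + P) = 1/((87 - 1*6) - 11277/2) = 1/((87 - 6) - 11277/2) = 1/(81 - 11277/2) = 1/(-11115/2) = -2/11115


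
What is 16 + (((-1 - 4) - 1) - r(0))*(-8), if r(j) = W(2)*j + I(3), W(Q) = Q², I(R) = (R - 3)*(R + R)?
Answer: 64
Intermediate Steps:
I(R) = 2*R*(-3 + R) (I(R) = (-3 + R)*(2*R) = 2*R*(-3 + R))
r(j) = 4*j (r(j) = 2²*j + 2*3*(-3 + 3) = 4*j + 2*3*0 = 4*j + 0 = 4*j)
16 + (((-1 - 4) - 1) - r(0))*(-8) = 16 + (((-1 - 4) - 1) - 4*0)*(-8) = 16 + ((-5 - 1) - 1*0)*(-8) = 16 + (-6 + 0)*(-8) = 16 - 6*(-8) = 16 + 48 = 64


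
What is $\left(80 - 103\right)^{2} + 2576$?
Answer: $3105$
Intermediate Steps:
$\left(80 - 103\right)^{2} + 2576 = \left(-23\right)^{2} + 2576 = 529 + 2576 = 3105$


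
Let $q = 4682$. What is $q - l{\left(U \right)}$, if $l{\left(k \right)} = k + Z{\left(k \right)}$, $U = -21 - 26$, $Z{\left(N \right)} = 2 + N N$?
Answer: $2518$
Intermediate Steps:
$Z{\left(N \right)} = 2 + N^{2}$
$U = -47$
$l{\left(k \right)} = 2 + k + k^{2}$ ($l{\left(k \right)} = k + \left(2 + k^{2}\right) = 2 + k + k^{2}$)
$q - l{\left(U \right)} = 4682 - \left(2 - 47 + \left(-47\right)^{2}\right) = 4682 - \left(2 - 47 + 2209\right) = 4682 - 2164 = 2518$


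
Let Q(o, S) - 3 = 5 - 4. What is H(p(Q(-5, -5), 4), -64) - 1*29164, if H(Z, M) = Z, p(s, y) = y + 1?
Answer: -29159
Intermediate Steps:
Q(o, S) = 4 (Q(o, S) = 3 + (5 - 4) = 3 + 1 = 4)
p(s, y) = 1 + y
H(p(Q(-5, -5), 4), -64) - 1*29164 = (1 + 4) - 1*29164 = 5 - 29164 = -29159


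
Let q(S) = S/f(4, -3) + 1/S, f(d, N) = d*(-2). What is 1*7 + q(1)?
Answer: 63/8 ≈ 7.8750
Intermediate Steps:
f(d, N) = -2*d
q(S) = 1/S - S/8 (q(S) = S/((-2*4)) + 1/S = S/(-8) + 1/S = S*(-⅛) + 1/S = -S/8 + 1/S = 1/S - S/8)
1*7 + q(1) = 1*7 + (1/1 - ⅛*1) = 7 + (1 - ⅛) = 7 + 7/8 = 63/8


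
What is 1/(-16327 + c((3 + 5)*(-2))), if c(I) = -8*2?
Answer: -1/16343 ≈ -6.1188e-5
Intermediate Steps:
c(I) = -16
1/(-16327 + c((3 + 5)*(-2))) = 1/(-16327 - 16) = 1/(-16343) = -1/16343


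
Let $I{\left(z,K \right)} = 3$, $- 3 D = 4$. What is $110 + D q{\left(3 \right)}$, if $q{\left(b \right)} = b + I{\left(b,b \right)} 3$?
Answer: $94$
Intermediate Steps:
$D = - \frac{4}{3}$ ($D = \left(- \frac{1}{3}\right) 4 = - \frac{4}{3} \approx -1.3333$)
$q{\left(b \right)} = 9 + b$ ($q{\left(b \right)} = b + 3 \cdot 3 = b + 9 = 9 + b$)
$110 + D q{\left(3 \right)} = 110 - \frac{4 \left(9 + 3\right)}{3} = 110 - 16 = 94$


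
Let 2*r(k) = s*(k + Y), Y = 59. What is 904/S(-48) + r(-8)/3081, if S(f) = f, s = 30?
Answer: -114521/6162 ≈ -18.585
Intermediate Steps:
r(k) = 885 + 15*k (r(k) = (30*(k + 59))/2 = (30*(59 + k))/2 = (1770 + 30*k)/2 = 885 + 15*k)
904/S(-48) + r(-8)/3081 = 904/(-48) + (885 + 15*(-8))/3081 = 904*(-1/48) + (885 - 120)*(1/3081) = -113/6 + 765*(1/3081) = -113/6 + 255/1027 = -114521/6162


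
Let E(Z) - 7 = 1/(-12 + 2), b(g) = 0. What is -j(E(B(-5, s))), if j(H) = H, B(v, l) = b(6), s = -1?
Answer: -69/10 ≈ -6.9000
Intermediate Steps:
B(v, l) = 0
E(Z) = 69/10 (E(Z) = 7 + 1/(-12 + 2) = 7 + 1/(-10) = 7 - 1/10 = 69/10)
-j(E(B(-5, s))) = -1*69/10 = -69/10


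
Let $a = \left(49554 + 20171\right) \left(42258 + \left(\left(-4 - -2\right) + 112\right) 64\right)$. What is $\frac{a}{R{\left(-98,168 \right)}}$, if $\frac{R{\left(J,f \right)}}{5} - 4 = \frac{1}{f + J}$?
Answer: $\frac{48122242700}{281} \approx 1.7125 \cdot 10^{8}$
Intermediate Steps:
$R{\left(J,f \right)} = 20 + \frac{5}{J + f}$ ($R{\left(J,f \right)} = 20 + \frac{5}{f + J} = 20 + \frac{5}{J + f}$)
$a = 3437303050$ ($a = 69725 \left(42258 + \left(\left(-4 + 2\right) + 112\right) 64\right) = 69725 \left(42258 + \left(-2 + 112\right) 64\right) = 69725 \left(42258 + 110 \cdot 64\right) = 69725 \left(42258 + 7040\right) = 69725 \cdot 49298 = 3437303050$)
$\frac{a}{R{\left(-98,168 \right)}} = \frac{3437303050}{5 \frac{1}{-98 + 168} \left(1 + 4 \left(-98\right) + 4 \cdot 168\right)} = \frac{3437303050}{5 \cdot \frac{1}{70} \left(1 - 392 + 672\right)} = \frac{3437303050}{5 \cdot \frac{1}{70} \cdot 281} = \frac{3437303050}{\frac{281}{14}} = 3437303050 \cdot \frac{14}{281} = \frac{48122242700}{281}$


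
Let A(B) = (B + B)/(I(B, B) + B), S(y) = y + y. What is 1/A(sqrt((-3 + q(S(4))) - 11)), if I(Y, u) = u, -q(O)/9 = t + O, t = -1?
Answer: 1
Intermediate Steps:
S(y) = 2*y
q(O) = 9 - 9*O (q(O) = -9*(-1 + O) = 9 - 9*O)
A(B) = 1 (A(B) = (B + B)/(B + B) = (2*B)/((2*B)) = (2*B)*(1/(2*B)) = 1)
1/A(sqrt((-3 + q(S(4))) - 11)) = 1/1 = 1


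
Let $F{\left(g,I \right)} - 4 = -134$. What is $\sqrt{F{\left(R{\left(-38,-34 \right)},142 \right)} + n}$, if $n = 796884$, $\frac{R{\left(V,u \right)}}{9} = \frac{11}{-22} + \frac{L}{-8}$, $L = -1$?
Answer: $\sqrt{796754} \approx 892.61$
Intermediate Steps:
$R{\left(V,u \right)} = - \frac{27}{8}$ ($R{\left(V,u \right)} = 9 \left(\frac{11}{-22} - \frac{1}{-8}\right) = 9 \left(11 \left(- \frac{1}{22}\right) - - \frac{1}{8}\right) = 9 \left(- \frac{1}{2} + \frac{1}{8}\right) = 9 \left(- \frac{3}{8}\right) = - \frac{27}{8}$)
$F{\left(g,I \right)} = -130$ ($F{\left(g,I \right)} = 4 - 134 = -130$)
$\sqrt{F{\left(R{\left(-38,-34 \right)},142 \right)} + n} = \sqrt{-130 + 796884} = \sqrt{796754}$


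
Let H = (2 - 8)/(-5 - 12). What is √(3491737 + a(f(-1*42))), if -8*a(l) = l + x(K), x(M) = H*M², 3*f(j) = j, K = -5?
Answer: 2*√252278045/17 ≈ 1868.6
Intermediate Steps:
H = 6/17 (H = -6/(-17) = -6*(-1/17) = 6/17 ≈ 0.35294)
f(j) = j/3
x(M) = 6*M²/17
a(l) = -75/68 - l/8 (a(l) = -(l + (6/17)*(-5)²)/8 = -(l + (6/17)*25)/8 = -(l + 150/17)/8 = -(150/17 + l)/8 = -75/68 - l/8)
√(3491737 + a(f(-1*42))) = √(3491737 + (-75/68 - (-1*42)/24)) = √(3491737 + (-75/68 - (-42)/24)) = √(3491737 + (-75/68 - ⅛*(-14))) = √(3491737 + (-75/68 + 7/4)) = √(3491737 + 11/17) = √(59359540/17) = 2*√252278045/17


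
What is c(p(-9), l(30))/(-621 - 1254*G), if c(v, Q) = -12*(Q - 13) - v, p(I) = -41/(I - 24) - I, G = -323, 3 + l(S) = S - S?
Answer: 5998/13345893 ≈ 0.00044943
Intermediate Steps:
l(S) = -3 (l(S) = -3 + (S - S) = -3 + 0 = -3)
p(I) = -I - 41/(-24 + I) (p(I) = -41/(-24 + I) - I = -I - 41/(-24 + I))
c(v, Q) = 156 - v - 12*Q (c(v, Q) = -12*(-13 + Q) - v = (156 - 12*Q) - v = 156 - v - 12*Q)
c(p(-9), l(30))/(-621 - 1254*G) = (156 - (-41 - 1*(-9)² + 24*(-9))/(-24 - 9) - 12*(-3))/(-621 - 1254*(-323)) = (156 - (-41 - 1*81 - 216)/(-33) + 36)/(-621 + 405042) = (156 - (-1)*(-41 - 81 - 216)/33 + 36)/404421 = (156 - (-1)*(-338)/33 + 36)*(1/404421) = (156 - 1*338/33 + 36)*(1/404421) = (156 - 338/33 + 36)*(1/404421) = (5998/33)*(1/404421) = 5998/13345893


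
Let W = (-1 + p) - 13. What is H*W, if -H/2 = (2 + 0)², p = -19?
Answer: 264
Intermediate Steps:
W = -33 (W = (-1 - 19) - 13 = -20 - 13 = -33)
H = -8 (H = -2*(2 + 0)² = -2*2² = -2*4 = -8)
H*W = -8*(-33) = 264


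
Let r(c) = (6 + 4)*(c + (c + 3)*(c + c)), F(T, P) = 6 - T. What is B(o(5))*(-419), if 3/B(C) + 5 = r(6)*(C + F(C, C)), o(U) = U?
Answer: -1257/6835 ≈ -0.18391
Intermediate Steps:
r(c) = 10*c + 20*c*(3 + c) (r(c) = 10*(c + (3 + c)*(2*c)) = 10*(c + 2*c*(3 + c)) = 10*c + 20*c*(3 + c))
B(C) = 3/6835 (B(C) = 3/(-5 + (10*6*(7 + 2*6))*(C + (6 - C))) = 3/(-5 + (10*6*(7 + 12))*6) = 3/(-5 + (10*6*19)*6) = 3/(-5 + 1140*6) = 3/(-5 + 6840) = 3/6835)
B(o(5))*(-419) = (3/6835)*(-419) = -1257/6835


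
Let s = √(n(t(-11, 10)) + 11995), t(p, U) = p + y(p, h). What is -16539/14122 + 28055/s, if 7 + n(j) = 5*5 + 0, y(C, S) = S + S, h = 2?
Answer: -16539/14122 + 28055*√12013/12013 ≈ 254.80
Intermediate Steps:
y(C, S) = 2*S
t(p, U) = 4 + p (t(p, U) = p + 2*2 = p + 4 = 4 + p)
n(j) = 18 (n(j) = -7 + (5*5 + 0) = -7 + (25 + 0) = -7 + 25 = 18)
s = √12013 (s = √(18 + 11995) = √12013 ≈ 109.60)
-16539/14122 + 28055/s = -16539/14122 + 28055/(√12013) = -16539*1/14122 + 28055*(√12013/12013) = -16539/14122 + 28055*√12013/12013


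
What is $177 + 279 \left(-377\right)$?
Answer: $-105006$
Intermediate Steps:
$177 + 279 \left(-377\right) = 177 - 105183 = -105006$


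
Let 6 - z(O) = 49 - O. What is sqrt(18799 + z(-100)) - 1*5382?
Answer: -5382 + 4*sqrt(1166) ≈ -5245.4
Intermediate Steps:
z(O) = -43 + O (z(O) = 6 - (49 - O) = 6 + (-49 + O) = -43 + O)
sqrt(18799 + z(-100)) - 1*5382 = sqrt(18799 + (-43 - 100)) - 1*5382 = sqrt(18799 - 143) - 5382 = sqrt(18656) - 5382 = 4*sqrt(1166) - 5382 = -5382 + 4*sqrt(1166)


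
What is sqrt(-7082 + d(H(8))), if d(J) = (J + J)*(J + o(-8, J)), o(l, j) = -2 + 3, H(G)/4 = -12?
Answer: I*sqrt(2570) ≈ 50.695*I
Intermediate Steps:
H(G) = -48 (H(G) = 4*(-12) = -48)
o(l, j) = 1
d(J) = 2*J*(1 + J) (d(J) = (J + J)*(J + 1) = (2*J)*(1 + J) = 2*J*(1 + J))
sqrt(-7082 + d(H(8))) = sqrt(-7082 + 2*(-48)*(1 - 48)) = sqrt(-7082 + 2*(-48)*(-47)) = sqrt(-7082 + 4512) = sqrt(-2570) = I*sqrt(2570)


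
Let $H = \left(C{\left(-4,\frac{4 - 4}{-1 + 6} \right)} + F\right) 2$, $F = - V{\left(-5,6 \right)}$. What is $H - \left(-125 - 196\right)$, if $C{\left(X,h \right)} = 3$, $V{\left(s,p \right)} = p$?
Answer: $315$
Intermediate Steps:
$F = -6$ ($F = \left(-1\right) 6 = -6$)
$H = -6$ ($H = \left(3 - 6\right) 2 = \left(-3\right) 2 = -6$)
$H - \left(-125 - 196\right) = -6 - \left(-125 - 196\right) = -6 - -321 = -6 + 321 = 315$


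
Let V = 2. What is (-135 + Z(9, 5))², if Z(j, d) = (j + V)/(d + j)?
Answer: 3530641/196 ≈ 18013.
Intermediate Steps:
Z(j, d) = (2 + j)/(d + j) (Z(j, d) = (j + 2)/(d + j) = (2 + j)/(d + j))
(-135 + Z(9, 5))² = (-135 + (2 + 9)/(5 + 9))² = (-135 + 11/14)² = (-1879/14)² = 3530641/196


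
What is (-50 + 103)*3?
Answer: 159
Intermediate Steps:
(-50 + 103)*3 = 53*3 = 159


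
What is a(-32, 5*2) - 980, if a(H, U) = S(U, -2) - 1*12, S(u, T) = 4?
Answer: -988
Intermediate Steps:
a(H, U) = -8 (a(H, U) = 4 - 1*12 = 4 - 12 = -8)
a(-32, 5*2) - 980 = -8 - 980 = -988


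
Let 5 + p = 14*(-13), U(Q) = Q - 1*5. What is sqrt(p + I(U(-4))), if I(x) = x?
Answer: 14*I ≈ 14.0*I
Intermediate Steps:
U(Q) = -5 + Q (U(Q) = Q - 5 = -5 + Q)
p = -187 (p = -5 + 14*(-13) = -5 - 182 = -187)
sqrt(p + I(U(-4))) = sqrt(-187 + (-5 - 4)) = sqrt(-187 - 9) = sqrt(-196) = 14*I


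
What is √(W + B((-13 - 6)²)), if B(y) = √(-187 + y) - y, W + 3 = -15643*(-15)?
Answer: √(234281 + √174) ≈ 484.04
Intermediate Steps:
W = 234642 (W = -3 - 15643*(-15) = -3 + 234645 = 234642)
√(W + B((-13 - 6)²)) = √(234642 + (√(-187 + (-13 - 6)²) - (-13 - 6)²)) = √(234642 + (√(-187 + (-19)²) - 1*(-19)²)) = √(234642 + (√(-187 + 361) - 1*361)) = √(234642 + (√174 - 361)) = √(234642 + (-361 + √174)) = √(234281 + √174)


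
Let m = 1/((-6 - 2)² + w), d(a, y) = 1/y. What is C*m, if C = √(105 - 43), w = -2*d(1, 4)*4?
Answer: √62/62 ≈ 0.12700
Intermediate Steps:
w = -2 (w = -2/4*4 = -2*¼*4 = -½*4 = -2)
C = √62 ≈ 7.8740
m = 1/62 (m = 1/((-6 - 2)² - 2) = 1/((-8)² - 2) = 1/(64 - 2) = 1/62 ≈ 0.016129)
C*m = √62*(1/62) = √62/62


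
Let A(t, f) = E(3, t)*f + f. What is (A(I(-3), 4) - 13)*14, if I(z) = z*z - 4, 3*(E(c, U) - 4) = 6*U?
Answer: 658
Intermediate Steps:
E(c, U) = 4 + 2*U (E(c, U) = 4 + (6*U)/3 = 4 + 2*U)
I(z) = -4 + z² (I(z) = z² - 4 = -4 + z²)
A(t, f) = f + f*(4 + 2*t) (A(t, f) = (4 + 2*t)*f + f = f*(4 + 2*t) + f = f + f*(4 + 2*t))
(A(I(-3), 4) - 13)*14 = (4*(5 + 2*(-4 + (-3)²)) - 13)*14 = (4*(5 + 2*(-4 + 9)) - 13)*14 = (4*(5 + 2*5) - 13)*14 = (4*(5 + 10) - 13)*14 = (4*15 - 13)*14 = (60 - 13)*14 = 47*14 = 658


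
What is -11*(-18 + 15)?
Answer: 33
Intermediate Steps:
-11*(-18 + 15) = -11*(-3) = 33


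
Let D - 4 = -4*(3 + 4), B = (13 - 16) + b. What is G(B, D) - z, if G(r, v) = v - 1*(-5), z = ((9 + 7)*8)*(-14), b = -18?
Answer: 1773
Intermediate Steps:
z = -1792 (z = (16*8)*(-14) = 128*(-14) = -1792)
B = -21 (B = (13 - 16) - 18 = -3 - 18 = -21)
D = -24 (D = 4 - 4*(3 + 4) = 4 - 4*7 = 4 - 28 = -24)
G(r, v) = 5 + v (G(r, v) = v + 5 = 5 + v)
G(B, D) - z = (5 - 24) - 1*(-1792) = -19 + 1792 = 1773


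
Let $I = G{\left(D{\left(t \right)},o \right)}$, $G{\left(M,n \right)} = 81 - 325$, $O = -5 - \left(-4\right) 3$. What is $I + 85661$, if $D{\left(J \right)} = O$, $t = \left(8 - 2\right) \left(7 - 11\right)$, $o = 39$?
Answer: $85417$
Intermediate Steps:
$t = -24$ ($t = 6 \left(-4\right) = -24$)
$O = 7$ ($O = -5 - -12 = -5 + 12 = 7$)
$D{\left(J \right)} = 7$
$G{\left(M,n \right)} = -244$ ($G{\left(M,n \right)} = 81 - 325 = -244$)
$I = -244$
$I + 85661 = -244 + 85661 = 85417$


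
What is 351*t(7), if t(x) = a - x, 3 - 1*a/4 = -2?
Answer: 4563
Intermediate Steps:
a = 20 (a = 12 - 4*(-2) = 12 + 8 = 20)
t(x) = 20 - x
351*t(7) = 351*(20 - 1*7) = 351*(20 - 7) = 351*13 = 4563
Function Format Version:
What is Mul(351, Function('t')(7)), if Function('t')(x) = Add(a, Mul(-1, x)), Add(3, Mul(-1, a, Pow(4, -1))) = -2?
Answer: 4563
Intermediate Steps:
a = 20 (a = Add(12, Mul(-4, -2)) = Add(12, 8) = 20)
Function('t')(x) = Add(20, Mul(-1, x))
Mul(351, Function('t')(7)) = Mul(351, Add(20, Mul(-1, 7))) = Mul(351, Add(20, -7)) = Mul(351, 13) = 4563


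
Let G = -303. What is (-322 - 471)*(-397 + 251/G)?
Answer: 95589806/303 ≈ 3.1548e+5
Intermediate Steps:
(-322 - 471)*(-397 + 251/G) = (-322 - 471)*(-397 + 251/(-303)) = -793*(-397 + 251*(-1/303)) = -793*(-397 - 251/303) = -793*(-120542/303) = 95589806/303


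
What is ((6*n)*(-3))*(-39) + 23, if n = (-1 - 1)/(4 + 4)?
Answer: -305/2 ≈ -152.50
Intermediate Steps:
n = -¼ (n = -2/8 = -2*⅛ = -¼ ≈ -0.25000)
((6*n)*(-3))*(-39) + 23 = ((6*(-¼))*(-3))*(-39) + 23 = -3/2*(-3)*(-39) + 23 = (9/2)*(-39) + 23 = -351/2 + 23 = -305/2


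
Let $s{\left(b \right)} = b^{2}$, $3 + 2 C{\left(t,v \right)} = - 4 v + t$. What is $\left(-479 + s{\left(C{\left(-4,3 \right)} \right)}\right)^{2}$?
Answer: $\frac{2418025}{16} \approx 1.5113 \cdot 10^{5}$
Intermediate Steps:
$C{\left(t,v \right)} = - \frac{3}{2} + \frac{t}{2} - 2 v$ ($C{\left(t,v \right)} = - \frac{3}{2} + \frac{- 4 v + t}{2} = - \frac{3}{2} + \frac{t - 4 v}{2} = - \frac{3}{2} + \left(\frac{t}{2} - 2 v\right) = - \frac{3}{2} + \frac{t}{2} - 2 v$)
$\left(-479 + s{\left(C{\left(-4,3 \right)} \right)}\right)^{2} = \left(-479 + \left(- \frac{3}{2} + \frac{1}{2} \left(-4\right) - 6\right)^{2}\right)^{2} = \left(-479 + \left(- \frac{3}{2} - 2 - 6\right)^{2}\right)^{2} = \left(-479 + \left(- \frac{19}{2}\right)^{2}\right)^{2} = \left(-479 + \frac{361}{4}\right)^{2} = \left(- \frac{1555}{4}\right)^{2} = \frac{2418025}{16}$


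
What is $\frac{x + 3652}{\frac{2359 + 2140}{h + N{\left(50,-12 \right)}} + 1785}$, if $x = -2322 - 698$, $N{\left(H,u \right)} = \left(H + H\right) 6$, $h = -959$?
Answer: $\frac{56722}{159079} \approx 0.35656$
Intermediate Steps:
$N{\left(H,u \right)} = 12 H$ ($N{\left(H,u \right)} = 2 H 6 = 12 H$)
$x = -3020$
$\frac{x + 3652}{\frac{2359 + 2140}{h + N{\left(50,-12 \right)}} + 1785} = \frac{-3020 + 3652}{\frac{2359 + 2140}{-959 + 12 \cdot 50} + 1785} = \frac{632}{\frac{4499}{-959 + 600} + 1785} = \frac{632}{\frac{4499}{-359} + 1785} = \frac{632}{4499 \left(- \frac{1}{359}\right) + 1785} = \frac{632}{- \frac{4499}{359} + 1785} = \frac{632}{\frac{636316}{359}} = 632 \cdot \frac{359}{636316} = \frac{56722}{159079}$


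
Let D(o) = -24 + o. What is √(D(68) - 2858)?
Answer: I*√2814 ≈ 53.047*I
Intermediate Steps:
√(D(68) - 2858) = √((-24 + 68) - 2858) = √(44 - 2858) = √(-2814) = I*√2814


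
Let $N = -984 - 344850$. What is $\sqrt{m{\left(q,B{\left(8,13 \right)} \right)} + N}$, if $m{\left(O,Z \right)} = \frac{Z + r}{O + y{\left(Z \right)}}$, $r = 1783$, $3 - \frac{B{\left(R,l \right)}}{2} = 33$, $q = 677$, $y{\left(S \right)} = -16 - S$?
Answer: $\frac{i \sqrt{179777450111}}{721} \approx 588.07 i$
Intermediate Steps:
$B{\left(R,l \right)} = -60$ ($B{\left(R,l \right)} = 6 - 66 = -60$)
$m{\left(O,Z \right)} = \frac{1783 + Z}{-16 + O - Z}$ ($m{\left(O,Z \right)} = \frac{Z + 1783}{O - \left(16 + Z\right)} = \frac{1783 + Z}{-16 + O - Z}$)
$N = -345834$ ($N = -984 - 344850 = -345834$)
$\sqrt{m{\left(q,B{\left(8,13 \right)} \right)} + N} = \sqrt{\frac{1783 - 60}{-16 + 677 - -60} - 345834} = \sqrt{\frac{1}{-16 + 677 + 60} \cdot 1723 - 345834} = \sqrt{\frac{1}{721} \cdot 1723 - 345834} = \sqrt{\frac{1723}{721} - 345834} = \sqrt{- \frac{249344591}{721}} = \frac{i \sqrt{179777450111}}{721}$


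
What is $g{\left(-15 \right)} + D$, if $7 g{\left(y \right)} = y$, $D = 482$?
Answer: $\frac{3359}{7} \approx 479.86$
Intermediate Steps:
$g{\left(y \right)} = \frac{y}{7}$
$g{\left(-15 \right)} + D = \frac{1}{7} \left(-15\right) + 482 = - \frac{15}{7} + 482 = \frac{3359}{7}$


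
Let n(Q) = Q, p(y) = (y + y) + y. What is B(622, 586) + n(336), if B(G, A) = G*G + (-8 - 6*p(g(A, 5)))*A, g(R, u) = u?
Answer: 329792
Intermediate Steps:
p(y) = 3*y (p(y) = 2*y + y = 3*y)
B(G, A) = G² - 98*A (B(G, A) = G*G + (-8 - 18*5)*A = G² + (-8 - 6*15)*A = G² + (-8 - 90)*A = G² - 98*A)
B(622, 586) + n(336) = (622² - 98*586) + 336 = (386884 - 57428) + 336 = 329456 + 336 = 329792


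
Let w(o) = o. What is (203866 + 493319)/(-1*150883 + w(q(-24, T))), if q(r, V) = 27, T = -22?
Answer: -697185/150856 ≈ -4.6215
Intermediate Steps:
(203866 + 493319)/(-1*150883 + w(q(-24, T))) = (203866 + 493319)/(-1*150883 + 27) = 697185/(-150883 + 27) = 697185/(-150856) = 697185*(-1/150856) = -697185/150856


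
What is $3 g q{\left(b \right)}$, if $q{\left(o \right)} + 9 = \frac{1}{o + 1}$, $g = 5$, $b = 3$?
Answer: $- \frac{525}{4} \approx -131.25$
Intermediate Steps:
$q{\left(o \right)} = -9 + \frac{1}{1 + o}$ ($q{\left(o \right)} = -9 + \frac{1}{o + 1} = -9 + \frac{1}{1 + o}$)
$3 g q{\left(b \right)} = 3 \cdot 5 \frac{-8 - 27}{1 + 3} = 15 \frac{-8 - 27}{4} = 15 \cdot \frac{1}{4} \left(-35\right) = 15 \left(- \frac{35}{4}\right) = - \frac{525}{4}$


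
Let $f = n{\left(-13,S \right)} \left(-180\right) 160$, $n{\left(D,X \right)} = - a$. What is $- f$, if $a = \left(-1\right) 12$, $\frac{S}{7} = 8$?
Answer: $345600$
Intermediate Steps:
$S = 56$ ($S = 7 \cdot 8 = 56$)
$a = -12$
$n{\left(D,X \right)} = 12$ ($n{\left(D,X \right)} = \left(-1\right) \left(-12\right) = 12$)
$f = -345600$ ($f = 12 \left(-180\right) 160 = \left(-2160\right) 160 = -345600$)
$- f = \left(-1\right) \left(-345600\right) = 345600$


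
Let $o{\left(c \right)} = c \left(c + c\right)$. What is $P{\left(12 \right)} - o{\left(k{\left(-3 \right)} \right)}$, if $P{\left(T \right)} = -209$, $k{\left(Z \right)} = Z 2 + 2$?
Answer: $-241$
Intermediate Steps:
$k{\left(Z \right)} = 2 + 2 Z$ ($k{\left(Z \right)} = 2 Z + 2 = 2 + 2 Z$)
$o{\left(c \right)} = 2 c^{2}$ ($o{\left(c \right)} = c 2 c = 2 c^{2}$)
$P{\left(12 \right)} - o{\left(k{\left(-3 \right)} \right)} = -209 - 2 \left(2 + 2 \left(-3\right)\right)^{2} = -209 - 2 \left(2 - 6\right)^{2} = -209 - 2 \left(-4\right)^{2} = -209 - 2 \cdot 16 = -209 - 32 = -241$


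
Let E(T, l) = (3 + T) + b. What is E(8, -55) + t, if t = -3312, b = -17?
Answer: -3318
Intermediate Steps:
E(T, l) = -14 + T (E(T, l) = (3 + T) - 17 = -14 + T)
E(8, -55) + t = (-14 + 8) - 3312 = -6 - 3312 = -3318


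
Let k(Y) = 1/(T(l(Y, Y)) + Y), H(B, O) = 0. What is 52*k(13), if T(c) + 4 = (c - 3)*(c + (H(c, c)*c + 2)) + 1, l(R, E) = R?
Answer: 13/40 ≈ 0.32500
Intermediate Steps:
T(c) = -3 + (-3 + c)*(2 + c) (T(c) = -4 + ((c - 3)*(c + (0*c + 2)) + 1) = -4 + ((-3 + c)*(c + (0 + 2)) + 1) = -4 + ((-3 + c)*(c + 2) + 1) = -4 + ((-3 + c)*(2 + c) + 1) = -4 + (1 + (-3 + c)*(2 + c)) = -3 + (-3 + c)*(2 + c))
k(Y) = 1/(-9 + Y**2) (k(Y) = 1/((-9 + Y**2 - Y) + Y) = 1/(-9 + Y**2))
52*k(13) = 52/(-9 + 13**2) = 52/(-9 + 169) = 52/160 = 52*(1/160) = 13/40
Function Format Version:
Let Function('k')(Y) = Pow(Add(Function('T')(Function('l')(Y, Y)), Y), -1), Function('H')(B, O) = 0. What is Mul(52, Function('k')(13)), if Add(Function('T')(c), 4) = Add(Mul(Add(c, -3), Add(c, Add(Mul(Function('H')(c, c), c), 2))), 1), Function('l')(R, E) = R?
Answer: Rational(13, 40) ≈ 0.32500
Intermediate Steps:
Function('T')(c) = Add(-3, Mul(Add(-3, c), Add(2, c))) (Function('T')(c) = Add(-4, Add(Mul(Add(c, -3), Add(c, Add(Mul(0, c), 2))), 1)) = Add(-4, Add(Mul(Add(-3, c), Add(c, Add(0, 2))), 1)) = Add(-4, Add(Mul(Add(-3, c), Add(c, 2)), 1)) = Add(-4, Add(Mul(Add(-3, c), Add(2, c)), 1)) = Add(-4, Add(1, Mul(Add(-3, c), Add(2, c)))) = Add(-3, Mul(Add(-3, c), Add(2, c))))
Function('k')(Y) = Pow(Add(-9, Pow(Y, 2)), -1) (Function('k')(Y) = Pow(Add(Add(-9, Pow(Y, 2), Mul(-1, Y)), Y), -1) = Pow(Add(-9, Pow(Y, 2)), -1))
Mul(52, Function('k')(13)) = Mul(52, Pow(Add(-9, Pow(13, 2)), -1)) = Mul(52, Pow(Add(-9, 169), -1)) = Mul(52, Pow(160, -1)) = Mul(52, Rational(1, 160)) = Rational(13, 40)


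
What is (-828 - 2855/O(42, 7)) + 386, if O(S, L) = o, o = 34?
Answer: -17883/34 ≈ -525.97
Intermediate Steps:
O(S, L) = 34
(-828 - 2855/O(42, 7)) + 386 = (-828 - 2855/34) + 386 = -31007/34 + 386 = -17883/34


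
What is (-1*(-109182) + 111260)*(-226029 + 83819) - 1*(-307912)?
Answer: -31348748908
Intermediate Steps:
(-1*(-109182) + 111260)*(-226029 + 83819) - 1*(-307912) = (109182 + 111260)*(-142210) + 307912 = 220442*(-142210) + 307912 = -31349056820 + 307912 = -31348748908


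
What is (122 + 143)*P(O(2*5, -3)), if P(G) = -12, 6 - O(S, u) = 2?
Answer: -3180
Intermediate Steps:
O(S, u) = 4 (O(S, u) = 6 - 1*2 = 6 - 2 = 4)
(122 + 143)*P(O(2*5, -3)) = (122 + 143)*(-12) = 265*(-12) = -3180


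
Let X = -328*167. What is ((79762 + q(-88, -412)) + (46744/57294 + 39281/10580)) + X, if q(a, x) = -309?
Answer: 7480607519587/303085260 ≈ 24682.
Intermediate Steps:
X = -54776
((79762 + q(-88, -412)) + (46744/57294 + 39281/10580)) + X = ((79762 - 309) + (46744/57294 + 39281/10580)) - 54776 = (79453 + (46744*(1/57294) + 39281*(1/10580))) - 54776 = (79453 + (23372/28647 + 39281/10580)) - 54776 = (79453 + 1372558567/303085260) - 54776 = 24082405721347/303085260 - 54776 = 7480607519587/303085260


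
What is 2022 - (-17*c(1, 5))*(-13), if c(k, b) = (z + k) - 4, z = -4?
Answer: 3569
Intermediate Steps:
c(k, b) = -8 + k (c(k, b) = (-4 + k) - 4 = -8 + k)
2022 - (-17*c(1, 5))*(-13) = 2022 - (-17*(-8 + 1))*(-13) = 2022 - (-17*(-7))*(-13) = 2022 - 119*(-13) = 2022 - 1*(-1547) = 2022 + 1547 = 3569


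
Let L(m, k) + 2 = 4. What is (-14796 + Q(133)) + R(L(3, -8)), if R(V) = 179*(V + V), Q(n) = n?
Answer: -13947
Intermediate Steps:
L(m, k) = 2 (L(m, k) = -2 + 4 = 2)
R(V) = 358*V (R(V) = 179*(2*V) = 358*V)
(-14796 + Q(133)) + R(L(3, -8)) = (-14796 + 133) + 358*2 = -14663 + 716 = -13947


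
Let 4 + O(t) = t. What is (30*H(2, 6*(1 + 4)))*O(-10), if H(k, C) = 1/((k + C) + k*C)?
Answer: -105/23 ≈ -4.5652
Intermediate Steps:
H(k, C) = 1/(C + k + C*k) (H(k, C) = 1/((C + k) + C*k) = 1/(C + k + C*k))
O(t) = -4 + t
(30*H(2, 6*(1 + 4)))*O(-10) = (30/(6*(1 + 4) + 2 + (6*(1 + 4))*2))*(-4 - 10) = (30/(6*5 + 2 + (6*5)*2))*(-14) = (30/(30 + 2 + 30*2))*(-14) = (30/(30 + 2 + 60))*(-14) = (30/92)*(-14) = (30*(1/92))*(-14) = (15/46)*(-14) = -105/23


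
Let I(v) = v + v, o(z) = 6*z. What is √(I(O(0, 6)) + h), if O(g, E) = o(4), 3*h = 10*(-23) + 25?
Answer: I*√183/3 ≈ 4.5092*I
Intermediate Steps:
h = -205/3 (h = (10*(-23) + 25)/3 = (-230 + 25)/3 = (⅓)*(-205) = -205/3 ≈ -68.333)
O(g, E) = 24 (O(g, E) = 6*4 = 24)
I(v) = 2*v
√(I(O(0, 6)) + h) = √(2*24 - 205/3) = √(48 - 205/3) = √(-61/3) = I*√183/3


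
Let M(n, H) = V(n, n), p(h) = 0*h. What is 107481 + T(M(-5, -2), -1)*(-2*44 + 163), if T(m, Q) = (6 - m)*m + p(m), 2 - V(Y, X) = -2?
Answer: 108081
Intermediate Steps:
V(Y, X) = 4 (V(Y, X) = 2 - 1*(-2) = 2 + 2 = 4)
p(h) = 0
M(n, H) = 4
T(m, Q) = m*(6 - m) (T(m, Q) = (6 - m)*m + 0 = m*(6 - m) + 0 = m*(6 - m))
107481 + T(M(-5, -2), -1)*(-2*44 + 163) = 107481 + (4*(6 - 1*4))*(-2*44 + 163) = 107481 + (4*(6 - 4))*(-88 + 163) = 107481 + (4*2)*75 = 107481 + 8*75 = 107481 + 600 = 108081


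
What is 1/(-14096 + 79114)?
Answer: 1/65018 ≈ 1.5380e-5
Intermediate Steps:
1/(-14096 + 79114) = 1/65018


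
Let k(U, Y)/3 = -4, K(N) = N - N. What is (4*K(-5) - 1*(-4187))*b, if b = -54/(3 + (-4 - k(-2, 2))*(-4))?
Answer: 226098/29 ≈ 7796.5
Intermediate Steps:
K(N) = 0
k(U, Y) = -12 (k(U, Y) = 3*(-4) = -12)
b = 54/29 (b = -54/(3 + (-4 - 1*(-12))*(-4)) = -54/(3 + (-4 + 12)*(-4)) = -54/(3 + 8*(-4)) = -54/(3 - 32) = -54/(-29) = -54*(-1/29) = 54/29 ≈ 1.8621)
(4*K(-5) - 1*(-4187))*b = (4*0 - 1*(-4187))*(54/29) = (0 + 4187)*(54/29) = 4187*(54/29) = 226098/29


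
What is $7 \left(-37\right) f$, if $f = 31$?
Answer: $-8029$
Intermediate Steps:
$7 \left(-37\right) f = 7 \left(-37\right) 31 = \left(-259\right) 31 = -8029$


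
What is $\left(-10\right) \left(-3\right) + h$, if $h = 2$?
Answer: $32$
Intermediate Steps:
$\left(-10\right) \left(-3\right) + h = \left(-10\right) \left(-3\right) + 2 = 30 + 2 = 32$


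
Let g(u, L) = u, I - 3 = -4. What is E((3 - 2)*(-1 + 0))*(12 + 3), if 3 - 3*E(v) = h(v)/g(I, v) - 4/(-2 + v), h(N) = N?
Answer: 10/3 ≈ 3.3333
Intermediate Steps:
I = -1 (I = 3 - 4 = -1)
E(v) = 1 + v/3 + 4/(3*(-2 + v)) (E(v) = 1 - (v/(-1) - 4/(-2 + v))/3 = 1 - (v*(-1) - 4/(-2 + v))/3 = 1 - (-v - 4/(-2 + v))/3 = 1 + (v/3 + 4/(3*(-2 + v))) = 1 + v/3 + 4/(3*(-2 + v)))
E((3 - 2)*(-1 + 0))*(12 + 3) = ((-2 + (3 - 2)*(-1 + 0) + ((3 - 2)*(-1 + 0))²)/(3*(-2 + (3 - 2)*(-1 + 0))))*(12 + 3) = ((-2 + 1*(-1) + (1*(-1))²)/(3*(-2 + 1*(-1))))*15 = ((-2 - 1 + (-1)²)/(3*(-2 - 1)))*15 = ((⅓)*(-2 - 1 + 1)/(-3))*15 = ((⅓)*(-⅓)*(-2))*15 = (2/9)*15 = 10/3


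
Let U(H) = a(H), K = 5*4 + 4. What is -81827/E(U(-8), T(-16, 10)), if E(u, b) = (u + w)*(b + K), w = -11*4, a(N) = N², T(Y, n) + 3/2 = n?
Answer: -81827/650 ≈ -125.89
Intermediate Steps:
T(Y, n) = -3/2 + n
K = 24 (K = 20 + 4 = 24)
U(H) = H²
w = -44
E(u, b) = (-44 + u)*(24 + b) (E(u, b) = (u - 44)*(b + 24) = (-44 + u)*(24 + b))
-81827/E(U(-8), T(-16, 10)) = -81827/(-1056 - 44*(-3/2 + 10) + 24*(-8)² + (-3/2 + 10)*(-8)²) = -81827/(-1056 - 44*17/2 + 24*64 + (17/2)*64) = -81827/(-1056 - 374 + 1536 + 544) = -81827/650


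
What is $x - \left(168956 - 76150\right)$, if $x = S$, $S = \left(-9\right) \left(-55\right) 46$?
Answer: $-70036$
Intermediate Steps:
$S = 22770$ ($S = 495 \cdot 46 = 22770$)
$x = 22770$
$x - \left(168956 - 76150\right) = 22770 - \left(168956 - 76150\right) = 22770 - 92806 = -70036$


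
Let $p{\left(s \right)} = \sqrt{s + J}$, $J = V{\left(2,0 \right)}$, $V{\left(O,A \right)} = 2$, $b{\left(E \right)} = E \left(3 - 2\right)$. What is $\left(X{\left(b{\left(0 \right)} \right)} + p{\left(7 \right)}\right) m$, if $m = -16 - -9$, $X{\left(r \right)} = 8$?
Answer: $-77$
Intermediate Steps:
$b{\left(E \right)} = E$ ($b{\left(E \right)} = E 1 = E$)
$J = 2$
$p{\left(s \right)} = \sqrt{2 + s}$ ($p{\left(s \right)} = \sqrt{s + 2} = \sqrt{2 + s}$)
$m = -7$ ($m = -16 + 9 = -7$)
$\left(X{\left(b{\left(0 \right)} \right)} + p{\left(7 \right)}\right) m = \left(8 + \sqrt{2 + 7}\right) \left(-7\right) = \left(8 + \sqrt{9}\right) \left(-7\right) = \left(8 + 3\right) \left(-7\right) = 11 \left(-7\right) = -77$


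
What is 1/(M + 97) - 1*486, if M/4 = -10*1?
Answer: -27701/57 ≈ -485.98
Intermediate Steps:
M = -40 (M = 4*(-10*1) = 4*(-10) = -40)
1/(M + 97) - 1*486 = 1/(-40 + 97) - 1*486 = 1/57 - 486 = -27701/57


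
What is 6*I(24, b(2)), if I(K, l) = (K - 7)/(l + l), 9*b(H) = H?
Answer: 459/2 ≈ 229.50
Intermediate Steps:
b(H) = H/9
I(K, l) = (-7 + K)/(2*l) (I(K, l) = (-7 + K)/((2*l)) = (-7 + K)*(1/(2*l)) = (-7 + K)/(2*l))
6*I(24, b(2)) = 6*((-7 + 24)/(2*(((1/9)*2)))) = 6*((1/2)*17/(2/9)) = 6*((1/2)*(9/2)*17) = 6*(153/4) = 459/2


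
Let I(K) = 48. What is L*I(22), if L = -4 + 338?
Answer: 16032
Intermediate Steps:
L = 334
L*I(22) = 334*48 = 16032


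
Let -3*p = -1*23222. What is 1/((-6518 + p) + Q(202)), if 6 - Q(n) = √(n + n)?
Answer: 5529/6791480 + 9*√101/6791480 ≈ 0.00082743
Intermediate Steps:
Q(n) = 6 - √2*√n (Q(n) = 6 - √(n + n) = 6 - √(2*n) = 6 - √2*√n)
p = 23222/3 (p = -(-1)*23222/3 = -⅓*(-23222) = 23222/3 ≈ 7740.7)
1/((-6518 + p) + Q(202)) = 1/((-6518 + 23222/3) + (6 - √2*√202)) = 1/(3668/3 + (6 - 2*√101)) = 1/(3686/3 - 2*√101)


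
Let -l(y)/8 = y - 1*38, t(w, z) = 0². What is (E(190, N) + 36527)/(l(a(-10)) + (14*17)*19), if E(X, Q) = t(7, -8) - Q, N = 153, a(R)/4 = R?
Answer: 18187/2573 ≈ 7.0684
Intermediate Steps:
a(R) = 4*R
t(w, z) = 0
l(y) = 304 - 8*y (l(y) = -8*(y - 1*38) = -8*(y - 38) = -8*(-38 + y) = 304 - 8*y)
E(X, Q) = -Q (E(X, Q) = 0 - Q = -Q)
(E(190, N) + 36527)/(l(a(-10)) + (14*17)*19) = (-1*153 + 36527)/((304 - 32*(-10)) + (14*17)*19) = (-153 + 36527)/((304 - 8*(-40)) + 238*19) = 36374/((304 + 320) + 4522) = 36374/(624 + 4522) = 36374/5146 = 36374*(1/5146) = 18187/2573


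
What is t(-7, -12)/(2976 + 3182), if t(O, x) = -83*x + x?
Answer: 492/3079 ≈ 0.15979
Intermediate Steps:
t(O, x) = -82*x
t(-7, -12)/(2976 + 3182) = (-82*(-12))/(2976 + 3182) = 984/6158 = 984*(1/6158) = 492/3079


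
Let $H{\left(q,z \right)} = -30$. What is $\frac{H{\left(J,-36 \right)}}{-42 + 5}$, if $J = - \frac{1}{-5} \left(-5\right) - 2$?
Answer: $\frac{30}{37} \approx 0.81081$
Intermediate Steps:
$J = -3$ ($J = \left(-1\right) \left(- \frac{1}{5}\right) \left(-5\right) - 2 = \frac{1}{5} \left(-5\right) - 2 = -1 - 2 = -3$)
$\frac{H{\left(J,-36 \right)}}{-42 + 5} = \frac{1}{-42 + 5} \left(-30\right) = \frac{1}{-37} \left(-30\right) = \left(- \frac{1}{37}\right) \left(-30\right) = \frac{30}{37}$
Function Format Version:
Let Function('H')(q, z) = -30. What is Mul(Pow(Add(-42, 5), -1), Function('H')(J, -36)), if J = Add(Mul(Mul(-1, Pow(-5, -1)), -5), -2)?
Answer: Rational(30, 37) ≈ 0.81081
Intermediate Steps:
J = -3 (J = Add(Mul(Mul(-1, Rational(-1, 5)), -5), -2) = Add(Mul(Rational(1, 5), -5), -2) = Add(-1, -2) = -3)
Mul(Pow(Add(-42, 5), -1), Function('H')(J, -36)) = Mul(Pow(Add(-42, 5), -1), -30) = Mul(Pow(-37, -1), -30) = Mul(Rational(-1, 37), -30) = Rational(30, 37)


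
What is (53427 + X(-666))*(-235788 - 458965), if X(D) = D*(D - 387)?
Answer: -524347457925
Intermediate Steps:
X(D) = D*(-387 + D)
(53427 + X(-666))*(-235788 - 458965) = (53427 - 666*(-387 - 666))*(-235788 - 458965) = (53427 - 666*(-1053))*(-694753) = (53427 + 701298)*(-694753) = 754725*(-694753) = -524347457925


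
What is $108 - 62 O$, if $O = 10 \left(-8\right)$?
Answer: $5068$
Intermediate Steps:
$O = -80$
$108 - 62 O = 108 - -4960 = 108 + 4960 = 5068$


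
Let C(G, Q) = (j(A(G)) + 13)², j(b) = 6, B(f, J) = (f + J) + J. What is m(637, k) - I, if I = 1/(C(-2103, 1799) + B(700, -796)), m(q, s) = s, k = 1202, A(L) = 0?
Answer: 638263/531 ≈ 1202.0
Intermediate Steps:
B(f, J) = f + 2*J (B(f, J) = (J + f) + J = f + 2*J)
C(G, Q) = 361 (C(G, Q) = (6 + 13)² = 19² = 361)
I = -1/531 (I = 1/(361 + (700 + 2*(-796))) = 1/(361 + (700 - 1592)) = 1/(361 - 892) = 1/(-531) = -1/531 ≈ -0.0018832)
m(637, k) - I = 1202 - 1*(-1/531) = 1202 + 1/531 = 638263/531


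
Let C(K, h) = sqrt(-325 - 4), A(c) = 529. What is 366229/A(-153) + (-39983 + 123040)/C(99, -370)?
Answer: 15923/23 - 83057*I*sqrt(329)/329 ≈ 692.3 - 4579.1*I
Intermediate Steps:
C(K, h) = I*sqrt(329) (C(K, h) = sqrt(-329) = I*sqrt(329))
366229/A(-153) + (-39983 + 123040)/C(99, -370) = 366229/529 + (-39983 + 123040)/((I*sqrt(329))) = 366229*(1/529) + 83057*(-I*sqrt(329)/329) = 15923/23 - 83057*I*sqrt(329)/329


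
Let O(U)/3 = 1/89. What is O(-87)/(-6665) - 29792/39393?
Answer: -17672285699/23367336705 ≈ -0.75628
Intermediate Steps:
O(U) = 3/89
O(-87)/(-6665) - 29792/39393 = (3/89)/(-6665) - 29792/39393 = (3/89)*(-1/6665) - 29792*1/39393 = -3/593185 - 29792/39393 = -17672285699/23367336705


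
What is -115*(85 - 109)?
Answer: 2760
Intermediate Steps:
-115*(85 - 109) = -115*(-24) = 2760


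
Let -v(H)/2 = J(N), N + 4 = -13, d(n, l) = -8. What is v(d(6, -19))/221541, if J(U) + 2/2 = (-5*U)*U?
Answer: 964/73847 ≈ 0.013054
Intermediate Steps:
N = -17 (N = -4 - 13 = -17)
J(U) = -1 - 5*U² (J(U) = -1 + (-5*U)*U = -1 - 5*U²)
v(H) = 2892 (v(H) = -2*(-1 - 5*(-17)²) = -2*(-1 - 5*289) = -2*(-1 - 1445) = -2*(-1446) = 2892)
v(d(6, -19))/221541 = 2892/221541 = 2892*(1/221541) = 964/73847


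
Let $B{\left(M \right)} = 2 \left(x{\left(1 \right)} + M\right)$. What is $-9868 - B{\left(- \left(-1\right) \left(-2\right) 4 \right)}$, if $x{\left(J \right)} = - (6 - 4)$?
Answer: $-9848$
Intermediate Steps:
$x{\left(J \right)} = -2$ ($x{\left(J \right)} = \left(-1\right) 2 = -2$)
$B{\left(M \right)} = -4 + 2 M$ ($B{\left(M \right)} = 2 \left(-2 + M\right) = -4 + 2 M$)
$-9868 - B{\left(- \left(-1\right) \left(-2\right) 4 \right)} = -9868 - \left(-4 + 2 - \left(-1\right) \left(-2\right) 4\right) = -9868 - \left(-4 + 2 \left(-1\right) 2 \cdot 4\right) = -9868 - \left(-4 + 2 \left(\left(-2\right) 4\right)\right) = -9868 - \left(-4 + 2 \left(-8\right)\right) = -9868 - \left(-4 - 16\right) = -9868 - -20 = -9868 + 20 = -9848$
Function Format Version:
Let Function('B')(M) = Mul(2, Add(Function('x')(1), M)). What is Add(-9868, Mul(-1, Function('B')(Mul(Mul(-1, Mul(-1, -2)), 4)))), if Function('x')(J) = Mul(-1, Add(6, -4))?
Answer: -9848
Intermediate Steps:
Function('x')(J) = -2 (Function('x')(J) = Mul(-1, 2) = -2)
Function('B')(M) = Add(-4, Mul(2, M)) (Function('B')(M) = Mul(2, Add(-2, M)) = Add(-4, Mul(2, M)))
Add(-9868, Mul(-1, Function('B')(Mul(Mul(-1, Mul(-1, -2)), 4)))) = Add(-9868, Mul(-1, Add(-4, Mul(2, Mul(Mul(-1, Mul(-1, -2)), 4))))) = Add(-9868, Mul(-1, Add(-4, Mul(2, Mul(Mul(-1, 2), 4))))) = Add(-9868, Mul(-1, Add(-4, Mul(2, Mul(-2, 4))))) = Add(-9868, Mul(-1, Add(-4, Mul(2, -8)))) = Add(-9868, Mul(-1, Add(-4, -16))) = Add(-9868, Mul(-1, -20)) = Add(-9868, 20) = -9848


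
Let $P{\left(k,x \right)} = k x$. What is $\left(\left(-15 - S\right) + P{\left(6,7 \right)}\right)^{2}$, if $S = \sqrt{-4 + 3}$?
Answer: $\left(27 - i\right)^{2} \approx 728.0 - 54.0 i$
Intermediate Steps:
$S = i$ ($S = \sqrt{-1} = i \approx 1.0 i$)
$\left(\left(-15 - S\right) + P{\left(6,7 \right)}\right)^{2} = \left(\left(-15 - i\right) + 6 \cdot 7\right)^{2} = \left(\left(-15 - i\right) + 42\right)^{2} = \left(27 - i\right)^{2}$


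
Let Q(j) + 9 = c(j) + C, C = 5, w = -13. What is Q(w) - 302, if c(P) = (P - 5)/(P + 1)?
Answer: -609/2 ≈ -304.50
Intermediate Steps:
c(P) = (-5 + P)/(1 + P)
Q(j) = -4 + (-5 + j)/(1 + j) (Q(j) = -9 + ((-5 + j)/(1 + j) + 5) = -9 + (5 + (-5 + j)/(1 + j)) = -4 + (-5 + j)/(1 + j))
Q(w) - 302 = 3*(-3 - 1*(-13))/(1 - 13) - 302 = 3*(-3 + 13)/(-12) - 302 = 3*(-1/12)*10 - 302 = -5/2 - 302 = -609/2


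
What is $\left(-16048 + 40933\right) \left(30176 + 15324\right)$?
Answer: $1132267500$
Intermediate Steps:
$\left(-16048 + 40933\right) \left(30176 + 15324\right) = 24885 \cdot 45500 = 1132267500$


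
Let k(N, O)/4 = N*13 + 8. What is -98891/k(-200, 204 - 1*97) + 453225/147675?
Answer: 257370203/20414592 ≈ 12.607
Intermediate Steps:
k(N, O) = 32 + 52*N (k(N, O) = 4*(N*13 + 8) = 4*(13*N + 8) = 4*(8 + 13*N) = 32 + 52*N)
-98891/k(-200, 204 - 1*97) + 453225/147675 = -98891/(32 + 52*(-200)) + 453225/147675 = -98891/(32 - 10400) + 453225*(1/147675) = -98891/(-10368) + 6043/1969 = -98891*(-1/10368) + 6043/1969 = 98891/10368 + 6043/1969 = 257370203/20414592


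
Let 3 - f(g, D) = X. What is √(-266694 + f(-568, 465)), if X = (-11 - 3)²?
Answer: I*√266887 ≈ 516.61*I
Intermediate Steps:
X = 196 (X = (-14)² = 196)
f(g, D) = -193 (f(g, D) = 3 - 1*196 = 3 - 196 = -193)
√(-266694 + f(-568, 465)) = √(-266694 - 193) = √(-266887) = I*√266887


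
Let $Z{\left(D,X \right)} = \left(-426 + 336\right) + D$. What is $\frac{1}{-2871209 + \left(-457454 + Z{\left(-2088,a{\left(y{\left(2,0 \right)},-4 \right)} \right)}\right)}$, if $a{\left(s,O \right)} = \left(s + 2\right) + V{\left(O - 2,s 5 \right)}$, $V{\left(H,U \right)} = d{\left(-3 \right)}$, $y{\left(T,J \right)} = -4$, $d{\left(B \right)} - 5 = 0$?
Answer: $- \frac{1}{3330841} \approx -3.0022 \cdot 10^{-7}$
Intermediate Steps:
$d{\left(B \right)} = 5$ ($d{\left(B \right)} = 5 + 0 = 5$)
$V{\left(H,U \right)} = 5$
$a{\left(s,O \right)} = 7 + s$ ($a{\left(s,O \right)} = \left(s + 2\right) + 5 = \left(2 + s\right) + 5 = 7 + s$)
$Z{\left(D,X \right)} = -90 + D$
$\frac{1}{-2871209 + \left(-457454 + Z{\left(-2088,a{\left(y{\left(2,0 \right)},-4 \right)} \right)}\right)} = \frac{1}{-2871209 - 459632} = \frac{1}{-3330841} = - \frac{1}{3330841}$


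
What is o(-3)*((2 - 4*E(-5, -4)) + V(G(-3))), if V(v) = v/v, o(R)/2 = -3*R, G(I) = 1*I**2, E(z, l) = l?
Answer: 342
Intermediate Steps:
G(I) = I**2
o(R) = -6*R (o(R) = 2*(-3*R) = -6*R)
V(v) = 1
o(-3)*((2 - 4*E(-5, -4)) + V(G(-3))) = (-6*(-3))*((2 - 4*(-4)) + 1) = 18*((2 + 16) + 1) = 18*(18 + 1) = 18*19 = 342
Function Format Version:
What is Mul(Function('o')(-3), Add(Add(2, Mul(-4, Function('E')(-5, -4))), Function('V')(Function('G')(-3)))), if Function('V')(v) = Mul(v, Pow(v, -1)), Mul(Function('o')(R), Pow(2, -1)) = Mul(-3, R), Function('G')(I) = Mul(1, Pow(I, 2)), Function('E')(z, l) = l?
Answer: 342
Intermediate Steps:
Function('G')(I) = Pow(I, 2)
Function('o')(R) = Mul(-6, R) (Function('o')(R) = Mul(2, Mul(-3, R)) = Mul(-6, R))
Function('V')(v) = 1
Mul(Function('o')(-3), Add(Add(2, Mul(-4, Function('E')(-5, -4))), Function('V')(Function('G')(-3)))) = Mul(Mul(-6, -3), Add(Add(2, Mul(-4, -4)), 1)) = Mul(18, Add(Add(2, 16), 1)) = Mul(18, Add(18, 1)) = Mul(18, 19) = 342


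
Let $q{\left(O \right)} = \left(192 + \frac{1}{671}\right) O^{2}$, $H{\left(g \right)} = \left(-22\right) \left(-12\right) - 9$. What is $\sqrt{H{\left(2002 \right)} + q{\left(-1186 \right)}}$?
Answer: $\frac{\sqrt{121596039047483}}{671} \approx 16434.0$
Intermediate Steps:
$H{\left(g \right)} = 255$ ($H{\left(g \right)} = 264 - 9 = 255$)
$q{\left(O \right)} = \frac{128833 O^{2}}{671}$ ($q{\left(O \right)} = \left(192 + \frac{1}{671}\right) O^{2} = \frac{128833 O^{2}}{671}$)
$\sqrt{H{\left(2002 \right)} + q{\left(-1186 \right)}} = \sqrt{255 + \frac{128833 \left(-1186\right)^{2}}{671}} = \sqrt{255 + \frac{128833}{671} \cdot 1406596} = \sqrt{255 + \frac{181215982468}{671}} = \sqrt{\frac{181216153573}{671}} = \frac{\sqrt{121596039047483}}{671}$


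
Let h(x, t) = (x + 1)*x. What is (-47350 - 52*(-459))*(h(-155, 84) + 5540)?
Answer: -690605620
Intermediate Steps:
h(x, t) = x*(1 + x) (h(x, t) = (1 + x)*x = x*(1 + x))
(-47350 - 52*(-459))*(h(-155, 84) + 5540) = (-47350 - 52*(-459))*(-155*(1 - 155) + 5540) = (-47350 + 23868)*(-155*(-154) + 5540) = -23482*(23870 + 5540) = -23482*29410 = -690605620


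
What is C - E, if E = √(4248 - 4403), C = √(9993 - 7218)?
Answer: 5*√111 - I*√155 ≈ 52.678 - 12.45*I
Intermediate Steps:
C = 5*√111 (C = √2775 = 5*√111 ≈ 52.678)
E = I*√155 (E = √(-155) = I*√155 ≈ 12.45*I)
C - E = 5*√111 - I*√155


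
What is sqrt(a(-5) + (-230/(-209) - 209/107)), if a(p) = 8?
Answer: sqrt(3574345379)/22363 ≈ 2.6734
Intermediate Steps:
sqrt(a(-5) + (-230/(-209) - 209/107)) = sqrt(8 + (-230/(-209) - 209/107)) = sqrt(8 + (-230*(-1/209) - 209*1/107)) = sqrt(8 + (230/209 - 209/107)) = sqrt(8 - 19071/22363) = sqrt(159833/22363) = sqrt(3574345379)/22363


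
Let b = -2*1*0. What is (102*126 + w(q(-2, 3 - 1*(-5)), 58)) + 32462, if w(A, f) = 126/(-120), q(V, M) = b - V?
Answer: 906259/20 ≈ 45313.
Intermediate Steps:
b = 0 (b = -2*0 = 0)
q(V, M) = -V (q(V, M) = 0 - V = -V)
w(A, f) = -21/20 (w(A, f) = 126*(-1/120) = -21/20)
(102*126 + w(q(-2, 3 - 1*(-5)), 58)) + 32462 = (102*126 - 21/20) + 32462 = (12852 - 21/20) + 32462 = 257019/20 + 32462 = 906259/20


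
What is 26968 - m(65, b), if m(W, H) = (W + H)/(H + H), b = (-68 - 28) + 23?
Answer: 1968660/73 ≈ 26968.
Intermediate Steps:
b = -73 (b = -96 + 23 = -73)
m(W, H) = (H + W)/(2*H) (m(W, H) = (H + W)/((2*H)) = (H + W)*(1/(2*H)) = (H + W)/(2*H))
26968 - m(65, b) = 26968 - (-73 + 65)/(2*(-73)) = 26968 - (-1)*(-8)/(2*73) = 26968 - 1*4/73 = 26968 - 4/73 = 1968660/73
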